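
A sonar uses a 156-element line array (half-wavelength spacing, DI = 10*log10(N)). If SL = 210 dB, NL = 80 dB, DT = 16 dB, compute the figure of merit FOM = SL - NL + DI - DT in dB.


Step 1: DI = 10*log10(156) = 21.93 dB
Step 2: FOM = SL - NL + DI - DT = 210 - 80 + 21.93 - 16 = 135.93

135.93 dB


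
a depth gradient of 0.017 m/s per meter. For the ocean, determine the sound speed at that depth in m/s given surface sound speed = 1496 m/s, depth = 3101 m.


c = 1496 + 0.017 * 3101 = 1548.717

1548.717 m/s


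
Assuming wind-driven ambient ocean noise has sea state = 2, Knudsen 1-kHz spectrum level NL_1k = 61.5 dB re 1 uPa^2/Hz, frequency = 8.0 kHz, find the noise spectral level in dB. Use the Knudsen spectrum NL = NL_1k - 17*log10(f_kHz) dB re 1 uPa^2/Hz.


NL = NL_1k - 17*log10(f_kHz) = 61.5 - 17*log10(8.0) = 61.5 - (15.35) = 46.15

46.15 dB


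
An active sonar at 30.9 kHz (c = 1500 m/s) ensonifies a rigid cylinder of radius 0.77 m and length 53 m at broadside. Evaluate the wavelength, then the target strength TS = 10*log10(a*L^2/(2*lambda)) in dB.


Step 1: lambda = c/f = 1500/30900 = 0.04854 m
Step 2: TS = 10*log10(a*L^2/(2*lambda)) = 10*log10(0.77*53^2/(2*0.04854)) = 43.48

43.48 dB


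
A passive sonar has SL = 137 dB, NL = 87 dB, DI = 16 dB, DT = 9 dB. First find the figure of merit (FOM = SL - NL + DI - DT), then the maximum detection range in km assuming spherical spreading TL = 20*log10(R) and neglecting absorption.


Step 1: FOM = SL - NL + DI - DT = 137 - 87 + 16 - 9 = 57 dB
Step 2: at max range FOM = TL = 20*log10(R), so R = 10^(57/20) = 707.95 m = 0.71 km

0.71 km


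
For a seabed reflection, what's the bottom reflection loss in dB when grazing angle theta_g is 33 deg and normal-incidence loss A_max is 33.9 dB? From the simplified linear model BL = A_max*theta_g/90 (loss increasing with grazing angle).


12.43 dB


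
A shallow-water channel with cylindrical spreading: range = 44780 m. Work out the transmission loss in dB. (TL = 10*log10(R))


46.51 dB


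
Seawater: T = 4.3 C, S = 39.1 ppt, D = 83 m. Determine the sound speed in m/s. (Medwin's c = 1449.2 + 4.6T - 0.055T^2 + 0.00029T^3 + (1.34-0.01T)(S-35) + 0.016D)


c = 1449.2 + 4.6*4.3 - 0.055*4.3^2 + 0.00029*4.3^3 + (1.34 - 0.01*4.3)*(39.1 - 35) + 0.016*83 = 1474.63

1474.63 m/s


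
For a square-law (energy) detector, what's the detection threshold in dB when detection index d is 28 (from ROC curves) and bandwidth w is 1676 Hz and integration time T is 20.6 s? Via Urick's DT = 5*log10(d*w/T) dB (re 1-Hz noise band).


16.79 dB


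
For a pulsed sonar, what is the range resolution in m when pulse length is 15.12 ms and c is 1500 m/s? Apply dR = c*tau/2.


11.34 m


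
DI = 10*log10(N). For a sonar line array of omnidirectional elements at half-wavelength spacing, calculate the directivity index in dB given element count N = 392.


25.93 dB


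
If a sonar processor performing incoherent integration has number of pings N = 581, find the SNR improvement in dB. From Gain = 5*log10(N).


13.82 dB


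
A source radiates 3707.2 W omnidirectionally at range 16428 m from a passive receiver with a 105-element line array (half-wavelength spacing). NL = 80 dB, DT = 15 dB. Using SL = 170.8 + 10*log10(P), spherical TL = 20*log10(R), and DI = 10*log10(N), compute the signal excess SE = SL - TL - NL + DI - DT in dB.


Step 1: SL = 170.8 + 10*log10(3707.2) = 206.49 dB
Step 2: TL = 20*log10(16428) = 84.31 dB
Step 3: DI = 10*log10(105) = 20.21 dB
Step 4: SE = SL - TL - NL + DI - DT = 206.49 - 84.31 - 80 + 20.21 - 15 = 47.39

47.39 dB


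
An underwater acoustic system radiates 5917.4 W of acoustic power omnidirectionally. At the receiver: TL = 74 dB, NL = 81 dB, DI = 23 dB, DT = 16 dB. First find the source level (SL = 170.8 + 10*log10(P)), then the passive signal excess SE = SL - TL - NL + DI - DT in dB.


Step 1: SL = 170.8 + 10*log10(5917.4) = 208.52 dB
Step 2: SE = SL - TL - NL + DI - DT = 208.52 - 74 - 81 + 23 - 16 = 60.52

60.52 dB


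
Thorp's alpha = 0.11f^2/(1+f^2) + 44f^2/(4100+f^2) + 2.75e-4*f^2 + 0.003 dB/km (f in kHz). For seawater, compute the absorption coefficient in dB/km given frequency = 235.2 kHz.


56.29 dB/km


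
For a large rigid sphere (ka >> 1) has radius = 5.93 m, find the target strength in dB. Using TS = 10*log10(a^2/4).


TS = 10*log10(5.93^2 / 4) = 10*log10(8.791225) = 9.44

9.44 dB


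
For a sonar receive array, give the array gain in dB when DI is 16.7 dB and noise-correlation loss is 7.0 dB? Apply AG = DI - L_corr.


9.7 dB


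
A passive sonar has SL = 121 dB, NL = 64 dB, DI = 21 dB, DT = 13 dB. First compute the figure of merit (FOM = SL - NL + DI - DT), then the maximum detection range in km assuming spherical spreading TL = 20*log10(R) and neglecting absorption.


Step 1: FOM = SL - NL + DI - DT = 121 - 64 + 21 - 13 = 65 dB
Step 2: at max range FOM = TL = 20*log10(R), so R = 10^(65/20) = 1778.28 m = 1.78 km

1.78 km


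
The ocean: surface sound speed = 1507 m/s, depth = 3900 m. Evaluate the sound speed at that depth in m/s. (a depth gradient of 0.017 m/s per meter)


c = 1507 + 0.017 * 3900 = 1573.3

1573.3 m/s


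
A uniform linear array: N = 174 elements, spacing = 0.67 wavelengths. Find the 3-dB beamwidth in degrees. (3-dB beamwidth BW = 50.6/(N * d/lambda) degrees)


0.43 deg


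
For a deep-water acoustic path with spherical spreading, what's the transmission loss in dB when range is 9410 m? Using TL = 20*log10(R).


79.47 dB


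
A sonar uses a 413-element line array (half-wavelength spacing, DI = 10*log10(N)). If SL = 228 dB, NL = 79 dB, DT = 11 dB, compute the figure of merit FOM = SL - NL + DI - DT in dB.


Step 1: DI = 10*log10(413) = 26.16 dB
Step 2: FOM = SL - NL + DI - DT = 228 - 79 + 26.16 - 11 = 164.16

164.16 dB


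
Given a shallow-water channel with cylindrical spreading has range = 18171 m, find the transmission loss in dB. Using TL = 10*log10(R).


TL = 10*log10(18171) = 42.59

42.59 dB


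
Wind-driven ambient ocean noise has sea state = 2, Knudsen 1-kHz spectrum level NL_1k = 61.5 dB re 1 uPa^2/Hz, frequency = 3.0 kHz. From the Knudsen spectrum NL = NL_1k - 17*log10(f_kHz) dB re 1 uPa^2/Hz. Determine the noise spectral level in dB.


NL = NL_1k - 17*log10(f_kHz) = 61.5 - 17*log10(3.0) = 61.5 - (8.11) = 53.39

53.39 dB


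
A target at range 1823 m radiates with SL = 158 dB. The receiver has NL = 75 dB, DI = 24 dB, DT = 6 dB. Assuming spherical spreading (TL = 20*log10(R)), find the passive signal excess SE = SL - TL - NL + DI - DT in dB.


35.78 dB


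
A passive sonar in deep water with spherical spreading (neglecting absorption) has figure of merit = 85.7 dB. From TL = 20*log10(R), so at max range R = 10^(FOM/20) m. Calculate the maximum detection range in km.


At max range FOM = TL, so 20*log10(R) = 85.7
R = 10^(85.7/20) = 19275.25 m = 19.28 km

19.28 km


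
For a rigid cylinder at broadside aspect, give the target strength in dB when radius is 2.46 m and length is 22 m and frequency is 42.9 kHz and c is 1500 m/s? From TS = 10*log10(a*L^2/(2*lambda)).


lambda = 1500/42900 = 0.03497 m
TS = 10*log10(2.46*22^2/(2*0.03497)) = 42.31

42.31 dB


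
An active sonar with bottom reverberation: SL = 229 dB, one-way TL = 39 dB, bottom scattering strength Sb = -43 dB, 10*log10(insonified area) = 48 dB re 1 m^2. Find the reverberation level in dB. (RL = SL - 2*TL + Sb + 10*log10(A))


RL = SL - 2*TL + Sb + 10*log10(A) = 229 - 2*39 + (-43) + 48 = 156

156 dB


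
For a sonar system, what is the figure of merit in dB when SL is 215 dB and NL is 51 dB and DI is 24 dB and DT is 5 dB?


FOM = SL - NL + DI - DT = 215 - 51 + 24 - 5 = 183

183 dB


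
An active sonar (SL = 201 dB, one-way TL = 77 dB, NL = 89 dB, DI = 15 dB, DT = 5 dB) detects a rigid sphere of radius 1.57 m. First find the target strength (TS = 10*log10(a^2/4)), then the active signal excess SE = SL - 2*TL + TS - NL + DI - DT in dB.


Step 1: TS = 10*log10(1.57^2/4) = -2.1 dB
Step 2: SE = SL - 2*TL + TS - NL + DI - DT = 201 - 2*77 + (-2.1) - 89 + 15 - 5 = -34.1

-34.1 dB


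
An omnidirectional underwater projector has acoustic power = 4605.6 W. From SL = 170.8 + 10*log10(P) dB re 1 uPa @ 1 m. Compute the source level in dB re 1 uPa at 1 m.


SL = 170.8 + 10*log10(4605.6) = 170.8 + 36.63 = 207.43

207.43 dB


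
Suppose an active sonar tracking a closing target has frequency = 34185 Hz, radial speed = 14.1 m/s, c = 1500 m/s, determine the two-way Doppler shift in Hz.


fd = 2*f*v/c = 2 * 34185 * 14.1 / 1500 = 642.68

642.68 Hz


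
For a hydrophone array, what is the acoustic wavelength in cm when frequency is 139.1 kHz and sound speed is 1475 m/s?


lambda = c/f = 1475 / 139100 = 0.0106 m = 1.06 cm

1.06 cm


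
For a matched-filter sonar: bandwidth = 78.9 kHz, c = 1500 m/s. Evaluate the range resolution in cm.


0.95 cm


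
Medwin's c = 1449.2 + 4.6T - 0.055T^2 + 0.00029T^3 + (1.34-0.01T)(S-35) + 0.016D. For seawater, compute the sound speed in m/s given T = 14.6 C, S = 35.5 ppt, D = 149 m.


c = 1449.2 + 4.6*14.6 - 0.055*14.6^2 + 0.00029*14.6^3 + (1.34 - 0.01*14.6)*(35.5 - 35) + 0.016*149 = 1508.52

1508.52 m/s


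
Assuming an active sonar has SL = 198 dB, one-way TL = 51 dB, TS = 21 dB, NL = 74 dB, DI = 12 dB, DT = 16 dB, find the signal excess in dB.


39 dB


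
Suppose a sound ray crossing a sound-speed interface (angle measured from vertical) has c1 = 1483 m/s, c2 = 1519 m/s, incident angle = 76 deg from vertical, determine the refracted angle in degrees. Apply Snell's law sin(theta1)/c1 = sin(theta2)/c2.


sin(theta2) = (c2/c1)*sin(theta1) = (1519/1483)*sin(76 deg) = 0.99385
theta2 = arcsin(0.99385) = 83.64

83.64 deg


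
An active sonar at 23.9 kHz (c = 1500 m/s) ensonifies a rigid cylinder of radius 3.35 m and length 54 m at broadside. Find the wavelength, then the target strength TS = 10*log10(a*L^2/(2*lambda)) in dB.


Step 1: lambda = c/f = 1500/23900 = 0.06276 m
Step 2: TS = 10*log10(a*L^2/(2*lambda)) = 10*log10(3.35*54^2/(2*0.06276)) = 48.91

48.91 dB


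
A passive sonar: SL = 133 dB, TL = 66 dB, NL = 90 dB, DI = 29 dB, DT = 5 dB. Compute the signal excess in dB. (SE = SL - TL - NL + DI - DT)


SE = SL - TL - NL + DI - DT = 133 - 66 - 90 + 29 - 5 = 1

1 dB


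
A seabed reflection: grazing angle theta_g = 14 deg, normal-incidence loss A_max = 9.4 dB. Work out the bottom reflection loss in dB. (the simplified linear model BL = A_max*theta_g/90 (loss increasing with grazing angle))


BL = A_max * theta_g / 90 = 9.4 * 14 / 90 = 1.46

1.46 dB


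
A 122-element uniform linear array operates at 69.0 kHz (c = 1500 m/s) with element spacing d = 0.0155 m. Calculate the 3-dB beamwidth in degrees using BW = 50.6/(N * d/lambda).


Step 1: lambda = 1500/69000 = 0.02174 m
Step 2: d/lambda = 0.0155/0.02174 = 0.713
Step 3: BW = 50.6/(N * d/lambda) = 50.6/(122 * 0.713) = 0.58

0.58 deg


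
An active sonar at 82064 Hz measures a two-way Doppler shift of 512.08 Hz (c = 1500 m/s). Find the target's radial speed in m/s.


4.68 m/s


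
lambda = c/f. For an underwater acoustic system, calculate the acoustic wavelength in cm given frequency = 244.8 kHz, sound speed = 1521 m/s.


lambda = c/f = 1521 / 244800 = 0.0062 m = 0.62 cm

0.62 cm


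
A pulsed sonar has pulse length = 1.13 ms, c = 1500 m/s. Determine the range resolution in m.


dR = c*tau/2 = 1500 * 1.13e-3 / 2 = 0.8475

0.8475 m


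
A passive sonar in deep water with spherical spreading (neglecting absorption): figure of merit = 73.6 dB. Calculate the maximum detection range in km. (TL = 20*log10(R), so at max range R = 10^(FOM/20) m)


At max range FOM = TL, so 20*log10(R) = 73.6
R = 10^(73.6/20) = 4786.3 m = 4.79 km

4.79 km


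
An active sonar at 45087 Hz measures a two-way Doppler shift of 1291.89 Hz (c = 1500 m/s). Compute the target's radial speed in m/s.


From fd = 2*f*v/c, v = c*fd/(2*f) = 1500 * 1291.89 / (2*45087) = 21.49

21.49 m/s


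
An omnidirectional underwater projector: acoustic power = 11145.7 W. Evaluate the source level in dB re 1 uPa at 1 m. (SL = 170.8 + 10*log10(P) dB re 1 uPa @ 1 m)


SL = 170.8 + 10*log10(11145.7) = 170.8 + 40.47 = 211.27

211.27 dB


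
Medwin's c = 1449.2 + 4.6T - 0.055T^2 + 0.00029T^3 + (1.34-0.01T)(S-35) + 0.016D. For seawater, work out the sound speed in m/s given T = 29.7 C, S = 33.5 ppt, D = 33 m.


c = 1449.2 + 4.6*29.7 - 0.055*29.7^2 + 0.00029*29.7^3 + (1.34 - 0.01*29.7)*(33.5 - 35) + 0.016*33 = 1543.87

1543.87 m/s


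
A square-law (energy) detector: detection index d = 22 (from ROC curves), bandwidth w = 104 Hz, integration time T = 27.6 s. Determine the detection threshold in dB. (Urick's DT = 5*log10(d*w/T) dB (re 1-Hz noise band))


9.59 dB


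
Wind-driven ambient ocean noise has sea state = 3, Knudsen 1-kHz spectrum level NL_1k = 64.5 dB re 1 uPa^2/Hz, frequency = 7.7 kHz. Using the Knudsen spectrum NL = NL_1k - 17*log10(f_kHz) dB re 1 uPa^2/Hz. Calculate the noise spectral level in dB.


NL = NL_1k - 17*log10(f_kHz) = 64.5 - 17*log10(7.7) = 64.5 - (15.07) = 49.43

49.43 dB


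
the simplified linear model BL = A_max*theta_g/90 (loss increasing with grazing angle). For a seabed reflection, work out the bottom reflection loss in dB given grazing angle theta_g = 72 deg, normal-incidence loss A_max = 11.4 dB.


9.12 dB


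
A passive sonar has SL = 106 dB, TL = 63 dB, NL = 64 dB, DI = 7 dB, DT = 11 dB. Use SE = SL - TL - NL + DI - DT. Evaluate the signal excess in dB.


SE = SL - TL - NL + DI - DT = 106 - 63 - 64 + 7 - 11 = -25

-25 dB


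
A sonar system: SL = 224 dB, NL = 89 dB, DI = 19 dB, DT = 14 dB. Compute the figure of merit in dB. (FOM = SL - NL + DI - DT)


FOM = SL - NL + DI - DT = 224 - 89 + 19 - 14 = 140

140 dB


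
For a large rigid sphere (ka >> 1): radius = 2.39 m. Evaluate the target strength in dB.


TS = 10*log10(2.39^2 / 4) = 10*log10(1.428025) = 1.55

1.55 dB


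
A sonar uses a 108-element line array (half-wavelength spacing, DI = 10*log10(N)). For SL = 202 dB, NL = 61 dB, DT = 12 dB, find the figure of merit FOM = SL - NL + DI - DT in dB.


149.33 dB


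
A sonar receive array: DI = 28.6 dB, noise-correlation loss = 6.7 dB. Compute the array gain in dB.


AG = DI - L_corr = 28.6 - 6.7 = 21.9

21.9 dB


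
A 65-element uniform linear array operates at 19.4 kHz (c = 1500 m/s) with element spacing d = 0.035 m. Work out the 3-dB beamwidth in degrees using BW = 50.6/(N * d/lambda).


Step 1: lambda = 1500/19400 = 0.07732 m
Step 2: d/lambda = 0.035/0.07732 = 0.4527
Step 3: BW = 50.6/(N * d/lambda) = 50.6/(65 * 0.4527) = 1.72

1.72 deg


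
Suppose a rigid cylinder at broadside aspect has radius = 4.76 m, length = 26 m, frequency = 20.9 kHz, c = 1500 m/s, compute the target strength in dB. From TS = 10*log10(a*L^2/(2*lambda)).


lambda = 1500/20900 = 0.07177 m
TS = 10*log10(4.76*26^2/(2*0.07177)) = 43.51

43.51 dB


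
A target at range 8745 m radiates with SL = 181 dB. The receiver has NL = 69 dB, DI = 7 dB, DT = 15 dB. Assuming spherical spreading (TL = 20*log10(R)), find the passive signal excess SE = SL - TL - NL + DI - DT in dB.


Step 1: TL = 20*log10(8745) = 78.84 dB
Step 2: SE = 181 - 78.84 - 69 + 7 - 15 = 25.16

25.16 dB


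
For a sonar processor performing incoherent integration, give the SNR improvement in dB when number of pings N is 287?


Gain = 5*log10(287) = 12.29

12.29 dB


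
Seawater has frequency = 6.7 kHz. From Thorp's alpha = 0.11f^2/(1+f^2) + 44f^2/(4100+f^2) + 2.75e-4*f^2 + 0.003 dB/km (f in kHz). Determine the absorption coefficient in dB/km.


0.599 dB/km


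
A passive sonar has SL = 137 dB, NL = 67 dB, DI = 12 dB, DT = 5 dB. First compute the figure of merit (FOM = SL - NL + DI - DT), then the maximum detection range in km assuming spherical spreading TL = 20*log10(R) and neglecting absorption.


Step 1: FOM = SL - NL + DI - DT = 137 - 67 + 12 - 5 = 77 dB
Step 2: at max range FOM = TL = 20*log10(R), so R = 10^(77/20) = 7079.46 m = 7.08 km

7.08 km


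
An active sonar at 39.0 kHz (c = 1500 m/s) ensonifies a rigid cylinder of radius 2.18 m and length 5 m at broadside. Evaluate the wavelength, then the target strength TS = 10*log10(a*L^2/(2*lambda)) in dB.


Step 1: lambda = c/f = 1500/39000 = 0.03846 m
Step 2: TS = 10*log10(a*L^2/(2*lambda)) = 10*log10(2.18*5^2/(2*0.03846)) = 28.5

28.5 dB


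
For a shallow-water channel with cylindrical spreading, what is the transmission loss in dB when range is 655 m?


28.16 dB


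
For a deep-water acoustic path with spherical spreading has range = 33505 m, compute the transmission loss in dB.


TL = 20*log10(33505) = 90.5

90.5 dB


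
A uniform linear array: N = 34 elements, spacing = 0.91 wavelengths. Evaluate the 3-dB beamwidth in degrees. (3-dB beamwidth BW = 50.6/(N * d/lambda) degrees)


1.64 deg


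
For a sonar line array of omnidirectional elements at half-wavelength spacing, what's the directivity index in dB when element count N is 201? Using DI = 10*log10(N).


23.03 dB


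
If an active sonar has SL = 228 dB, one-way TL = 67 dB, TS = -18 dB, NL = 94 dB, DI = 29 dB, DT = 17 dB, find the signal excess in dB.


SE = SL - 2*TL + TS - NL + DI - DT = 228 - 2*67 + (-18) - 94 + 29 - 17 = -6

-6 dB


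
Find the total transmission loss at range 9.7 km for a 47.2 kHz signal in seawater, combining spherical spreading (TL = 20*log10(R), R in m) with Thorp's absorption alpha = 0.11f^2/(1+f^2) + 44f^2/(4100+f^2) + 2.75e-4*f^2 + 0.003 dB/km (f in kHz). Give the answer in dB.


Step 1 (Thorp): alpha = 0.11*2227.84/(1+2227.84) + 44*2227.84/(4100+2227.84) + 2.75e-4*2227.84 + 0.003 = 16.2167 dB/km
Step 2: TL_spread = 20*log10(9700) = 79.74 dB
Step 3: TL_abs = alpha*R = 16.2167 * 9.7 = 157.3 dB
Step 4: TL_total = 79.74 + 157.3 = 237.04

237.04 dB


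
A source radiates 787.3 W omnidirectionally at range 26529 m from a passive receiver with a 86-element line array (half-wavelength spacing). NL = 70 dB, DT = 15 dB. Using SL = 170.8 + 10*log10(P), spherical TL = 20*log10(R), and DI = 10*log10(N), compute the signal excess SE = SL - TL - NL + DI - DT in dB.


45.63 dB


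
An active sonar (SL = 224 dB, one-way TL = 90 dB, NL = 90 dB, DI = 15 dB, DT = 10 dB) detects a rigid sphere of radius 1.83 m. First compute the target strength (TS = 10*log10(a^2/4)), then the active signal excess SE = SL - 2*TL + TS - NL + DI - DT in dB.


Step 1: TS = 10*log10(1.83^2/4) = -0.77 dB
Step 2: SE = SL - 2*TL + TS - NL + DI - DT = 224 - 2*90 + (-0.77) - 90 + 15 - 10 = -41.77

-41.77 dB


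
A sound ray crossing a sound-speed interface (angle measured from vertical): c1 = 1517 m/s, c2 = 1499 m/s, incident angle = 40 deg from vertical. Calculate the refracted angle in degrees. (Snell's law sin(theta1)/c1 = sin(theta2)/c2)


sin(theta2) = (c2/c1)*sin(theta1) = (1499/1517)*sin(40 deg) = 0.63516
theta2 = arcsin(0.63516) = 39.43

39.43 deg


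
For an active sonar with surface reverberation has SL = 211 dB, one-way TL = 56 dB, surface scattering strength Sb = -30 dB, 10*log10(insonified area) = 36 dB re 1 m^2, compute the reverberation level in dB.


RL = SL - 2*TL + Sb + 10*log10(A) = 211 - 2*56 + (-30) + 36 = 105

105 dB


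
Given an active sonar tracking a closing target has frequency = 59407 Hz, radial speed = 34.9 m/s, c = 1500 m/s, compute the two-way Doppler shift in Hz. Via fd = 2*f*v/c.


fd = 2*f*v/c = 2 * 59407 * 34.9 / 1500 = 2764.41

2764.41 Hz


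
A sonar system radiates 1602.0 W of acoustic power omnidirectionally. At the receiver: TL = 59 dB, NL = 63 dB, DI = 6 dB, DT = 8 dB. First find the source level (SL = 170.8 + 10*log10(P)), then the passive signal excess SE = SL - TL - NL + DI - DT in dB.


Step 1: SL = 170.8 + 10*log10(1602.0) = 202.85 dB
Step 2: SE = SL - TL - NL + DI - DT = 202.85 - 59 - 63 + 6 - 8 = 78.85

78.85 dB


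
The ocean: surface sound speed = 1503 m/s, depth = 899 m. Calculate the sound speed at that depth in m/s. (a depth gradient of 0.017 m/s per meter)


1518.283 m/s


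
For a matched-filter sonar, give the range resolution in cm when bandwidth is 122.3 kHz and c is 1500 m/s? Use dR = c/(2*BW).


dR = c/(2*BW) = 1500 / (2 * 122.3e3) = 0.0061 m = 0.61 cm

0.61 cm


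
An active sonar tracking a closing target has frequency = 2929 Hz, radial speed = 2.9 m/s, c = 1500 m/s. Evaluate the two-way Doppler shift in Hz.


fd = 2*f*v/c = 2 * 2929 * 2.9 / 1500 = 11.33

11.33 Hz


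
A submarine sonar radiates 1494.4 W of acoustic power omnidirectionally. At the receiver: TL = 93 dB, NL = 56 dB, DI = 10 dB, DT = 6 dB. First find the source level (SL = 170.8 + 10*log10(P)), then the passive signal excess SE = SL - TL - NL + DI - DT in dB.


Step 1: SL = 170.8 + 10*log10(1494.4) = 202.54 dB
Step 2: SE = SL - TL - NL + DI - DT = 202.54 - 93 - 56 + 10 - 6 = 57.54

57.54 dB


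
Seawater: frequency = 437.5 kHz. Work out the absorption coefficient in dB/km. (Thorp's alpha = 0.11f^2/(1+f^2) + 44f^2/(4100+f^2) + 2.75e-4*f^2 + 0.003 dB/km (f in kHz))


95.827 dB/km


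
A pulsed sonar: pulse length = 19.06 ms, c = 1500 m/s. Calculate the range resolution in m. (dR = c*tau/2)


dR = c*tau/2 = 1500 * 19.06e-3 / 2 = 14.295

14.295 m


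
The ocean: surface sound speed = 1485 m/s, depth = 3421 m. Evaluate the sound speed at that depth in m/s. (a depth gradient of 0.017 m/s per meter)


1543.157 m/s


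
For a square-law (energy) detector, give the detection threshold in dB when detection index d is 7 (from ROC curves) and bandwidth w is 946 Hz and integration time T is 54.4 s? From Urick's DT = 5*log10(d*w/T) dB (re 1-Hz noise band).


DT = 5*log10(d*w/T) = 5*log10(7 * 946 / 54.4) = 5*log10(121.73) = 10.43

10.43 dB


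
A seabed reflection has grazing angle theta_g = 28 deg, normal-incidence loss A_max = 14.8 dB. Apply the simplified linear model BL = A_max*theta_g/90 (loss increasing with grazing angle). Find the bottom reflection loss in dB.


BL = A_max * theta_g / 90 = 14.8 * 28 / 90 = 4.6

4.6 dB


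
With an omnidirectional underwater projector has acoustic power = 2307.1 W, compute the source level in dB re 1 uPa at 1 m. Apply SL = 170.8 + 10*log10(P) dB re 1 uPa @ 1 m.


SL = 170.8 + 10*log10(2307.1) = 170.8 + 33.63 = 204.43

204.43 dB


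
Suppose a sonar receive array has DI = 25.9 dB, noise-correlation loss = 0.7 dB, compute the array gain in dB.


25.2 dB


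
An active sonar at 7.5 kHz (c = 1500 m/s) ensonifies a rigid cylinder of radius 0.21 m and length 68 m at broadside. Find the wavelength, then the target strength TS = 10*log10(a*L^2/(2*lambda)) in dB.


Step 1: lambda = c/f = 1500/7500 = 0.2 m
Step 2: TS = 10*log10(a*L^2/(2*lambda)) = 10*log10(0.21*68^2/(2*0.2)) = 33.85

33.85 dB


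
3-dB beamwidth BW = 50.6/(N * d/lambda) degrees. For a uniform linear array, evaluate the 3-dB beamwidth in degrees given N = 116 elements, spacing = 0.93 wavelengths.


BW = 50.6 / (116 * 0.93) = 50.6 / 107.88 = 0.47

0.47 deg


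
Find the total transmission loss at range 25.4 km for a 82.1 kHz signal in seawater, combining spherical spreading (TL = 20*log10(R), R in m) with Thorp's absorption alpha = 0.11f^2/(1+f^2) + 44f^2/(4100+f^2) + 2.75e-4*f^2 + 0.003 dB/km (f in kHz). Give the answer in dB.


832.96 dB


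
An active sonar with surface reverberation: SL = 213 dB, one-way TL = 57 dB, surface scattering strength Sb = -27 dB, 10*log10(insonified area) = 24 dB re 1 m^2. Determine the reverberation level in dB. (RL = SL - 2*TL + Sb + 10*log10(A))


96 dB


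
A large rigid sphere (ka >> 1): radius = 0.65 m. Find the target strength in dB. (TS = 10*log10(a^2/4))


TS = 10*log10(0.65^2 / 4) = 10*log10(0.105625) = -9.76

-9.76 dB


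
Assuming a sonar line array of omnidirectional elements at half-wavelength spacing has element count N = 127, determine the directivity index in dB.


DI = 10*log10(127) = 21.04

21.04 dB


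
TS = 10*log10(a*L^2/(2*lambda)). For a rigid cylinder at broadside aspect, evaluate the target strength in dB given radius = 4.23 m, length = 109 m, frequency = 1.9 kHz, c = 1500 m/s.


lambda = 1500/1900 = 0.78947 m
TS = 10*log10(4.23*109^2/(2*0.78947)) = 45.03

45.03 dB


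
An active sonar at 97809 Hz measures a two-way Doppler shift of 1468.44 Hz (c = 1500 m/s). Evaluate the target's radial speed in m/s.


From fd = 2*f*v/c, v = c*fd/(2*f) = 1500 * 1468.44 / (2*97809) = 11.26

11.26 m/s


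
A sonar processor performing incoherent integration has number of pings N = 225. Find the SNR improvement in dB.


11.76 dB


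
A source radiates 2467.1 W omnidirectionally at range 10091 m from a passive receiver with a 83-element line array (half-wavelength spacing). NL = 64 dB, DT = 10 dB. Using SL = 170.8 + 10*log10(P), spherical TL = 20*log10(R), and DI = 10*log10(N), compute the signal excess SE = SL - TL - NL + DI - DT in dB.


Step 1: SL = 170.8 + 10*log10(2467.1) = 204.72 dB
Step 2: TL = 20*log10(10091) = 80.08 dB
Step 3: DI = 10*log10(83) = 19.19 dB
Step 4: SE = SL - TL - NL + DI - DT = 204.72 - 80.08 - 64 + 19.19 - 10 = 69.83

69.83 dB


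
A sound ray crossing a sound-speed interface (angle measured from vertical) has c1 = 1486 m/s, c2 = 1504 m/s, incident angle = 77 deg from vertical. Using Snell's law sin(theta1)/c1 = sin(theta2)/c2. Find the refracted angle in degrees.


sin(theta2) = (c2/c1)*sin(theta1) = (1504/1486)*sin(77 deg) = 0.98617
theta2 = arcsin(0.98617) = 80.46

80.46 deg


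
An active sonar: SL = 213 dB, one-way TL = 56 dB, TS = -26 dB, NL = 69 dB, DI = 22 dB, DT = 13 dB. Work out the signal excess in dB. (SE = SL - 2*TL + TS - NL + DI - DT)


SE = SL - 2*TL + TS - NL + DI - DT = 213 - 2*56 + (-26) - 69 + 22 - 13 = 15

15 dB


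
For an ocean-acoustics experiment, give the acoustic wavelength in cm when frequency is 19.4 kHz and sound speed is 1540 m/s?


lambda = c/f = 1540 / 19400 = 0.0794 m = 7.94 cm

7.94 cm


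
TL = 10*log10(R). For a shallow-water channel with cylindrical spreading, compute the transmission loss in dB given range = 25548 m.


44.07 dB


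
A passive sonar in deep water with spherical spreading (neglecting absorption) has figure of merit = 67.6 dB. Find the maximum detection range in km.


2.4 km


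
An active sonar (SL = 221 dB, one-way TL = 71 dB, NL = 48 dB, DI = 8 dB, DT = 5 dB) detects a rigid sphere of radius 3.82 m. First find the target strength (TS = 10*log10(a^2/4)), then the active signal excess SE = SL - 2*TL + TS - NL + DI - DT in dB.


Step 1: TS = 10*log10(3.82^2/4) = 5.62 dB
Step 2: SE = SL - 2*TL + TS - NL + DI - DT = 221 - 2*71 + (5.62) - 48 + 8 - 5 = 39.62

39.62 dB


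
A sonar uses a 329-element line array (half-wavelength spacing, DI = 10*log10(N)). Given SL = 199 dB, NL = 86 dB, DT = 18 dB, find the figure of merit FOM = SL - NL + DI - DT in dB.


120.17 dB


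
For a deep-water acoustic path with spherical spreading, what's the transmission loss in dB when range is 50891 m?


94.13 dB


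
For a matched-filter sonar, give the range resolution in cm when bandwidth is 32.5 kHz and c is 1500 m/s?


2.31 cm


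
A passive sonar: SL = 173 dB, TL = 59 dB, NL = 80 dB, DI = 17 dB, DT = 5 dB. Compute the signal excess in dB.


SE = SL - TL - NL + DI - DT = 173 - 59 - 80 + 17 - 5 = 46

46 dB


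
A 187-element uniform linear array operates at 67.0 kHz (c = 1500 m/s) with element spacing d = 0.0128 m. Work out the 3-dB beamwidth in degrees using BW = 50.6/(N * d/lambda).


0.47 deg


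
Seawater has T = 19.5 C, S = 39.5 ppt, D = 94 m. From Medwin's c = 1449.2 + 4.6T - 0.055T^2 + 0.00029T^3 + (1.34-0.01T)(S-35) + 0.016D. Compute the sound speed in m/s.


c = 1449.2 + 4.6*19.5 - 0.055*19.5^2 + 0.00029*19.5^3 + (1.34 - 0.01*19.5)*(39.5 - 35) + 0.016*94 = 1526.79

1526.79 m/s


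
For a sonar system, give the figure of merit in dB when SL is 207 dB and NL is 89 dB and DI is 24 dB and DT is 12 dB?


FOM = SL - NL + DI - DT = 207 - 89 + 24 - 12 = 130

130 dB


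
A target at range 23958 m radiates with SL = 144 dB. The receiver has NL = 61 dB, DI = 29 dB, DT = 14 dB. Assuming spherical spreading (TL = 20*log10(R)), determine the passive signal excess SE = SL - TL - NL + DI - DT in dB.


10.41 dB


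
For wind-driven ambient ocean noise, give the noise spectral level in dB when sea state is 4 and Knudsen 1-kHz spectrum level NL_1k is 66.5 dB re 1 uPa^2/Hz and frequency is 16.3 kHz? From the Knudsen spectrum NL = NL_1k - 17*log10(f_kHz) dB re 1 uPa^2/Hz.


NL = NL_1k - 17*log10(f_kHz) = 66.5 - 17*log10(16.3) = 66.5 - (20.61) = 45.89

45.89 dB


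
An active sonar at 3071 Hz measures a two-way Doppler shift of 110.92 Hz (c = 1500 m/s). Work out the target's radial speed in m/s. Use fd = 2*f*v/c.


From fd = 2*f*v/c, v = c*fd/(2*f) = 1500 * 110.92 / (2*3071) = 27.09

27.09 m/s


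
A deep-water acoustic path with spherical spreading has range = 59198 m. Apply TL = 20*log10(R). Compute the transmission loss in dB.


TL = 20*log10(59198) = 95.45

95.45 dB


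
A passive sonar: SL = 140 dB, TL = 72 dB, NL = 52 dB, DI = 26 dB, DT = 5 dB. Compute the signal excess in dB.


37 dB


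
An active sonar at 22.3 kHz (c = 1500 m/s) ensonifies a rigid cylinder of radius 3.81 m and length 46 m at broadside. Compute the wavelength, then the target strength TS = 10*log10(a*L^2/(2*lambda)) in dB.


Step 1: lambda = c/f = 1500/22300 = 0.06726 m
Step 2: TS = 10*log10(a*L^2/(2*lambda)) = 10*log10(3.81*46^2/(2*0.06726)) = 47.78

47.78 dB


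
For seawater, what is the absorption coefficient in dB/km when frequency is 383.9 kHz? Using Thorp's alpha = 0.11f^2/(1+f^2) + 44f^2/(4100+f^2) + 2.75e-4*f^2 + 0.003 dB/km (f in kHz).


83.451 dB/km


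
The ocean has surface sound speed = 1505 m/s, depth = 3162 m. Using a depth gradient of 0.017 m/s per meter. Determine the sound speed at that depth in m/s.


c = 1505 + 0.017 * 3162 = 1558.754

1558.754 m/s


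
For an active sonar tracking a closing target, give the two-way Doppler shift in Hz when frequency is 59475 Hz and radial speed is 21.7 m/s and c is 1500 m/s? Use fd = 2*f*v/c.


fd = 2*f*v/c = 2 * 59475 * 21.7 / 1500 = 1720.81

1720.81 Hz


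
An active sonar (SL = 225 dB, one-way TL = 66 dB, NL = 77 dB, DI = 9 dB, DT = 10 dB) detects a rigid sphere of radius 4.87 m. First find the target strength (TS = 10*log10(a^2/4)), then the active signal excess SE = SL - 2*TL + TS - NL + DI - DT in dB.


Step 1: TS = 10*log10(4.87^2/4) = 7.73 dB
Step 2: SE = SL - 2*TL + TS - NL + DI - DT = 225 - 2*66 + (7.73) - 77 + 9 - 10 = 22.73

22.73 dB


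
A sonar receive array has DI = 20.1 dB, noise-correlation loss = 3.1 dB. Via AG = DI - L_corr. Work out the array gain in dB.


17.0 dB


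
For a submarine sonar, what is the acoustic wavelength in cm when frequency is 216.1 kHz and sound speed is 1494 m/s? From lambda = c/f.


lambda = c/f = 1494 / 216100 = 0.0069 m = 0.69 cm

0.69 cm


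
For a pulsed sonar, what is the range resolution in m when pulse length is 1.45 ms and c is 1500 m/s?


1.0875 m


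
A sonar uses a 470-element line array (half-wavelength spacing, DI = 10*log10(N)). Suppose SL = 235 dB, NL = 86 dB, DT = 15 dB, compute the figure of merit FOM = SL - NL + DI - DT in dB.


160.72 dB


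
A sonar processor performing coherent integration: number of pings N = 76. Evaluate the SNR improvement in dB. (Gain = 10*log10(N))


Gain = 10*log10(76) = 18.81

18.81 dB


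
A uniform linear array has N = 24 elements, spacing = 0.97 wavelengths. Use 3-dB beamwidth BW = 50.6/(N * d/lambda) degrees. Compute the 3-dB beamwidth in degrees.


2.17 deg


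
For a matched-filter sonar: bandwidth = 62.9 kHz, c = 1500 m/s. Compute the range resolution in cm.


dR = c/(2*BW) = 1500 / (2 * 62.9e3) = 0.0119 m = 1.19 cm

1.19 cm


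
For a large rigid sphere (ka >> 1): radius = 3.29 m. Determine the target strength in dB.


TS = 10*log10(3.29^2 / 4) = 10*log10(2.706025) = 4.32

4.32 dB


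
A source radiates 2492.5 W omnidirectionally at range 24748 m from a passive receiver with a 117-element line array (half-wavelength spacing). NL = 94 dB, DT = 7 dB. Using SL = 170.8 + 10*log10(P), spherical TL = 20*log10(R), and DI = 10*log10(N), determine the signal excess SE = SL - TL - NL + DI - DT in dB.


36.58 dB


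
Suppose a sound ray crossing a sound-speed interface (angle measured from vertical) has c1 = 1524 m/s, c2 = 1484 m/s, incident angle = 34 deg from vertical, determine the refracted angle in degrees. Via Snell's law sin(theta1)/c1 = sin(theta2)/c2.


sin(theta2) = (c2/c1)*sin(theta1) = (1484/1524)*sin(34 deg) = 0.54452
theta2 = arcsin(0.54452) = 32.99

32.99 deg


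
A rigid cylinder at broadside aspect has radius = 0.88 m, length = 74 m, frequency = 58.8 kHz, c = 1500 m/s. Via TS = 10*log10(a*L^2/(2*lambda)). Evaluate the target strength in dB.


lambda = 1500/58800 = 0.02551 m
TS = 10*log10(0.88*74^2/(2*0.02551)) = 49.75

49.75 dB


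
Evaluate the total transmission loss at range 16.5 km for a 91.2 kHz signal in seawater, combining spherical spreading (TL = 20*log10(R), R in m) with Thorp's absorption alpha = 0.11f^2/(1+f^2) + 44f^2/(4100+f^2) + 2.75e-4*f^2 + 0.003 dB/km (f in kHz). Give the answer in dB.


Step 1 (Thorp): alpha = 0.11*8317.44/(1+8317.44) + 44*8317.44/(4100+8317.44) + 2.75e-4*8317.44 + 0.003 = 31.8723 dB/km
Step 2: TL_spread = 20*log10(16500) = 84.35 dB
Step 3: TL_abs = alpha*R = 31.8723 * 16.5 = 525.89 dB
Step 4: TL_total = 84.35 + 525.89 = 610.24

610.24 dB


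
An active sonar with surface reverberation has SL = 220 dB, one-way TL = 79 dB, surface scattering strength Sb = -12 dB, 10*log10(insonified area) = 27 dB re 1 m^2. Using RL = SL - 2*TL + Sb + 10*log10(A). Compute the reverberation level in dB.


RL = SL - 2*TL + Sb + 10*log10(A) = 220 - 2*79 + (-12) + 27 = 77

77 dB


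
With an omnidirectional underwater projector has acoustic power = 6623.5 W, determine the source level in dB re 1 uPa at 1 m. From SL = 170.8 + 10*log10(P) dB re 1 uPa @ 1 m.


SL = 170.8 + 10*log10(6623.5) = 170.8 + 38.21 = 209.01

209.01 dB


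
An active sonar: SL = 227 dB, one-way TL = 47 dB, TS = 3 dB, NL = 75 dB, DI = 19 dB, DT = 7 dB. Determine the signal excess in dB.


SE = SL - 2*TL + TS - NL + DI - DT = 227 - 2*47 + (3) - 75 + 19 - 7 = 73

73 dB


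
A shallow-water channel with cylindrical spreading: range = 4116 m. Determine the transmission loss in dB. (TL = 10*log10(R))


36.14 dB


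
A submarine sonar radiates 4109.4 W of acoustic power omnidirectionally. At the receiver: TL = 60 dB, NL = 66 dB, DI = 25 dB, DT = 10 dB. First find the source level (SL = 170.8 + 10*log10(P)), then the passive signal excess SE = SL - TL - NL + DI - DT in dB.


Step 1: SL = 170.8 + 10*log10(4109.4) = 206.94 dB
Step 2: SE = SL - TL - NL + DI - DT = 206.94 - 60 - 66 + 25 - 10 = 95.94

95.94 dB


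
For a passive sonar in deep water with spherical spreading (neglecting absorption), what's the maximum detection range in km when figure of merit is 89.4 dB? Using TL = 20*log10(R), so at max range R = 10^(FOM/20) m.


At max range FOM = TL, so 20*log10(R) = 89.4
R = 10^(89.4/20) = 29512.09 m = 29.51 km

29.51 km


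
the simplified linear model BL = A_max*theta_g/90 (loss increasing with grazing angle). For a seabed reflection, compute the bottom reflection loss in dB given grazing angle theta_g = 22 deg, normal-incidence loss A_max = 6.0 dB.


BL = A_max * theta_g / 90 = 6.0 * 22 / 90 = 1.47

1.47 dB


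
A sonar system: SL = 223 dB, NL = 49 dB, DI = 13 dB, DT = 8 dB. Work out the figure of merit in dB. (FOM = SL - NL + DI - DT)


179 dB


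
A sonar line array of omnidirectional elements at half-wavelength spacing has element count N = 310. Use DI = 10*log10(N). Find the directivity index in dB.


24.91 dB


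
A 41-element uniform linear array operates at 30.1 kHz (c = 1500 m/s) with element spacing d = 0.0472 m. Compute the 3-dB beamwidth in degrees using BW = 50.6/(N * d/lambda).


Step 1: lambda = 1500/30100 = 0.04983 m
Step 2: d/lambda = 0.0472/0.04983 = 0.9472
Step 3: BW = 50.6/(N * d/lambda) = 50.6/(41 * 0.9472) = 1.3

1.3 deg


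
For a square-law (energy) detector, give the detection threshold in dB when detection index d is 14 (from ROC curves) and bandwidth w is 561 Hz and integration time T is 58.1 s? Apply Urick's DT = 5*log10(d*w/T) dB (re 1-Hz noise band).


DT = 5*log10(d*w/T) = 5*log10(14 * 561 / 58.1) = 5*log10(135.18) = 10.65

10.65 dB


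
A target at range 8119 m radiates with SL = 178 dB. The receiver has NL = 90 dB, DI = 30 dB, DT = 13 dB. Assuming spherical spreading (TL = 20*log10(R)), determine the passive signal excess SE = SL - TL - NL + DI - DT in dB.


Step 1: TL = 20*log10(8119) = 78.19 dB
Step 2: SE = 178 - 78.19 - 90 + 30 - 13 = 26.81

26.81 dB


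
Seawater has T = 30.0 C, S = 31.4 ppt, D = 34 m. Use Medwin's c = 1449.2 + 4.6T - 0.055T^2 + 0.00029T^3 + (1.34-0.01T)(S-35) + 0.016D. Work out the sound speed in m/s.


1542.33 m/s


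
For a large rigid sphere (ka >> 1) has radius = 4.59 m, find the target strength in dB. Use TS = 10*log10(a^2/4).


TS = 10*log10(4.59^2 / 4) = 10*log10(5.267025) = 7.22

7.22 dB


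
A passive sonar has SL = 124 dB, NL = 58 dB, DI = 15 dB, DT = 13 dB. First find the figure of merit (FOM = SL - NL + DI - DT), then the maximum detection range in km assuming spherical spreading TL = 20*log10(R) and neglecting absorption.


Step 1: FOM = SL - NL + DI - DT = 124 - 58 + 15 - 13 = 68 dB
Step 2: at max range FOM = TL = 20*log10(R), so R = 10^(68/20) = 2511.89 m = 2.51 km

2.51 km


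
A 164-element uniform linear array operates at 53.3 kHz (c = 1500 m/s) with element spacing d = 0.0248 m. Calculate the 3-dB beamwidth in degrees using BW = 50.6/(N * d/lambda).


Step 1: lambda = 1500/53300 = 0.02814 m
Step 2: d/lambda = 0.0248/0.02814 = 0.8813
Step 3: BW = 50.6/(N * d/lambda) = 50.6/(164 * 0.8813) = 0.35

0.35 deg


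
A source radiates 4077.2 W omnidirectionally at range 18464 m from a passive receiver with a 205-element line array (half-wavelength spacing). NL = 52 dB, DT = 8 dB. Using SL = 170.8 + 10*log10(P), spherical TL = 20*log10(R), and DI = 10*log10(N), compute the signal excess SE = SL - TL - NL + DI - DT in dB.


Step 1: SL = 170.8 + 10*log10(4077.2) = 206.9 dB
Step 2: TL = 20*log10(18464) = 85.33 dB
Step 3: DI = 10*log10(205) = 23.12 dB
Step 4: SE = SL - TL - NL + DI - DT = 206.9 - 85.33 - 52 + 23.12 - 8 = 84.69

84.69 dB


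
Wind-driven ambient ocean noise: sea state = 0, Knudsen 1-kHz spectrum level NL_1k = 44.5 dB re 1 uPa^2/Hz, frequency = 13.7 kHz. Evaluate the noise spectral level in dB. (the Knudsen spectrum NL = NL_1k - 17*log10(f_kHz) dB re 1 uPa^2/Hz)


NL = NL_1k - 17*log10(f_kHz) = 44.5 - 17*log10(13.7) = 44.5 - (19.32) = 25.18

25.18 dB


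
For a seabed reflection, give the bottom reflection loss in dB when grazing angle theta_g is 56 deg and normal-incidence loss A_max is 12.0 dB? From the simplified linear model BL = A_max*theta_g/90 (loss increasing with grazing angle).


BL = A_max * theta_g / 90 = 12.0 * 56 / 90 = 7.47

7.47 dB


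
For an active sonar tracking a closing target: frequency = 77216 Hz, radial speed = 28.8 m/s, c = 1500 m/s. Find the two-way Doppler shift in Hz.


2965.09 Hz


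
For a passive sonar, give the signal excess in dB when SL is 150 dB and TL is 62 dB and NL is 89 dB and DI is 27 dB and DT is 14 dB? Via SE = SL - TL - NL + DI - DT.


SE = SL - TL - NL + DI - DT = 150 - 62 - 89 + 27 - 14 = 12

12 dB


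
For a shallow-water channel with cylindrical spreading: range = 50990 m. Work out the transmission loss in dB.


TL = 10*log10(50990) = 47.07

47.07 dB
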